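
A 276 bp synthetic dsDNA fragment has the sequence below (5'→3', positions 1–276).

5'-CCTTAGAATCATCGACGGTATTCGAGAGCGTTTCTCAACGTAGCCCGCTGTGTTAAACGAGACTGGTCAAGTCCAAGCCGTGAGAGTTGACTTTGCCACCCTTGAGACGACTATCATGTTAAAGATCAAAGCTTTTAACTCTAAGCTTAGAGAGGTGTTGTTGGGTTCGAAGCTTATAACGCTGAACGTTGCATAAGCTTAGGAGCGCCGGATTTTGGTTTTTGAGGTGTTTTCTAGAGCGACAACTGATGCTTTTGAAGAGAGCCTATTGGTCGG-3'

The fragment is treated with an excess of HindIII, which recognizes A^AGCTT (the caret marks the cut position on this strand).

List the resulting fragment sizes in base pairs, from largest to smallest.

HindIII sites (AAGCTT) start at positions 129, 143, 170, 195.
HindIII cuts after the first base of each site, so after positions 129, 143, 170, 195.
Linear molecule, 4 cuts → 5 fragments:
  1–129 → 129 bp
  130–143 → 14 bp
  144–170 → 27 bp
  171–195 → 25 bp
  196–276 → 81 bp
Sorted largest to smallest: 129, 81, 27, 25, 14 bp.

129, 81, 27, 25, 14 bp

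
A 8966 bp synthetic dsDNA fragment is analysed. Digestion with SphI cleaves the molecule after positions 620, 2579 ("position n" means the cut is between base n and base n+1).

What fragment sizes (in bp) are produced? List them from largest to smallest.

6387, 1959, 620 bp

Linear molecule, 2 cuts → 3 fragments:
  620 − 0 = 620 bp
  2579 − 620 = 1959 bp
  8966 − 2579 = 6387 bp
Sorted largest to smallest: 6387, 1959, 620 bp.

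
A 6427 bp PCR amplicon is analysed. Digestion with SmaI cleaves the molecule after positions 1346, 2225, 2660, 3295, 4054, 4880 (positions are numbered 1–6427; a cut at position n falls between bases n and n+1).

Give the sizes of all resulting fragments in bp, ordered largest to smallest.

Linear molecule, 6 cuts → 7 fragments:
  1346 − 0 = 1346 bp
  2225 − 1346 = 879 bp
  2660 − 2225 = 435 bp
  3295 − 2660 = 635 bp
  4054 − 3295 = 759 bp
  4880 − 4054 = 826 bp
  6427 − 4880 = 1547 bp
Sorted largest to smallest: 1547, 1346, 879, 826, 759, 635, 435 bp.

1547, 1346, 879, 826, 759, 635, 435 bp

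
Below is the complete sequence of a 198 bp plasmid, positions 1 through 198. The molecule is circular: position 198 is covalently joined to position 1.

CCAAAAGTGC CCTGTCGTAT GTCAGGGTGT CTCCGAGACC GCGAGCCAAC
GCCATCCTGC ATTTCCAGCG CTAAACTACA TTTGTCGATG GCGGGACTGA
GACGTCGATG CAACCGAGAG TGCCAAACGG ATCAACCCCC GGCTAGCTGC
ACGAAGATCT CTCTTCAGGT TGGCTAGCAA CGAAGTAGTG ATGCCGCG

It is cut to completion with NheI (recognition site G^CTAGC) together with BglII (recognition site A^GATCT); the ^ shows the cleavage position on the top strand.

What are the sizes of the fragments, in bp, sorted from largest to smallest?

167, 18, 13 bp

NheI sites (GCTAGC) start at positions 142, 173.
NheI cuts after the first base of each site, so after positions 142, 173.
The BglII site (AGATCT) starts at position 155.
BglII cuts after the first base of each site, so after position 155.
Combined cut positions: 142, 155, 173.
Circular molecule, 3 cuts → 3 fragments:
  143–155 → 13 bp
  156–173 → 18 bp
  174–198 then 1–142 → 25 + 142 = 167 bp
Sorted largest to smallest: 167, 18, 13 bp.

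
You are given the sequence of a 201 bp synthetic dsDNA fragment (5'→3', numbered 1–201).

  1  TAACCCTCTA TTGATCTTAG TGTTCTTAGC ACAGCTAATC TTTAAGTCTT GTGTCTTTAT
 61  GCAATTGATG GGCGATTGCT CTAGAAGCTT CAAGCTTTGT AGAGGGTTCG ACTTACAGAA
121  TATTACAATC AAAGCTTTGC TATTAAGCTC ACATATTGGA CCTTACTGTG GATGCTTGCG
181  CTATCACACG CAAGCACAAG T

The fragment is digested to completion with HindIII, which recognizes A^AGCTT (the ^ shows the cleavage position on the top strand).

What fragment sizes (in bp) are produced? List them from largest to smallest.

85, 69, 40, 7 bp

HindIII sites (AAGCTT) start at positions 85, 92, 132.
HindIII cuts after the first base of each site, so after positions 85, 92, 132.
Linear molecule, 3 cuts → 4 fragments:
  1–85 → 85 bp
  86–92 → 7 bp
  93–132 → 40 bp
  133–201 → 69 bp
Sorted largest to smallest: 85, 69, 40, 7 bp.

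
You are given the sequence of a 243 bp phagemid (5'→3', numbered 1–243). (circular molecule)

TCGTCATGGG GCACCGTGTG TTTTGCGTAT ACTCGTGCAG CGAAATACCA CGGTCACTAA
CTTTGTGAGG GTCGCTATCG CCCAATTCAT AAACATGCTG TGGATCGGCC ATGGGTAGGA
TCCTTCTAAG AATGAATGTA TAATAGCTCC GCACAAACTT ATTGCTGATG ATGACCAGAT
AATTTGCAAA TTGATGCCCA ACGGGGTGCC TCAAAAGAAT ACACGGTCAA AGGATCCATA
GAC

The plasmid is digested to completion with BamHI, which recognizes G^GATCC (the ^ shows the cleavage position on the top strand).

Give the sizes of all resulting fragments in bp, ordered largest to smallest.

BamHI sites (GGATCC) start at positions 118, 232.
BamHI cuts after the first base of each site, so after positions 118, 232.
Circular molecule, 2 cuts → 2 fragments:
  119–232 → 114 bp
  233–243 then 1–118 → 11 + 118 = 129 bp
Sorted largest to smallest: 129, 114 bp.

129, 114 bp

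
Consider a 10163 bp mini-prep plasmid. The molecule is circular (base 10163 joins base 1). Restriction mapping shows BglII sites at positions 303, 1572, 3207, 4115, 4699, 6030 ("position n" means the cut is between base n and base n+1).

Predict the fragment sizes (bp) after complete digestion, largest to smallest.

Circular molecule, 6 cuts → 6 fragments:
  1572 − 303 = 1269 bp
  3207 − 1572 = 1635 bp
  4115 − 3207 = 908 bp
  4699 − 4115 = 584 bp
  6030 − 4699 = 1331 bp
  wrap: 10163 − 6030 + 303 = 4436 bp
Sorted largest to smallest: 4436, 1635, 1331, 1269, 908, 584 bp.

4436, 1635, 1331, 1269, 908, 584 bp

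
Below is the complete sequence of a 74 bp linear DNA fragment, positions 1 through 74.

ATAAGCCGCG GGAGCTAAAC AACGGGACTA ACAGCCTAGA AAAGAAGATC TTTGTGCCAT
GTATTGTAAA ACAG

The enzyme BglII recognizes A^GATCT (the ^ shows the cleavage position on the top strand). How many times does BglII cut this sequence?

1

AGATCT occurs starting at position 46.
BglII cuts at 1 site.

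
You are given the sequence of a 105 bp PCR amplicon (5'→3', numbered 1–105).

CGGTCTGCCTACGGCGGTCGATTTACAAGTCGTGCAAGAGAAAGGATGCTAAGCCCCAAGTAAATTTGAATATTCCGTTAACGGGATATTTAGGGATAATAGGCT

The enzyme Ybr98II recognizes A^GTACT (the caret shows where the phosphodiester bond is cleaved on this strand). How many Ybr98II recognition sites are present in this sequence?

0

No occurrence of AGTACT is present in the sequence.
Ybr98II does not cut: 0 sites.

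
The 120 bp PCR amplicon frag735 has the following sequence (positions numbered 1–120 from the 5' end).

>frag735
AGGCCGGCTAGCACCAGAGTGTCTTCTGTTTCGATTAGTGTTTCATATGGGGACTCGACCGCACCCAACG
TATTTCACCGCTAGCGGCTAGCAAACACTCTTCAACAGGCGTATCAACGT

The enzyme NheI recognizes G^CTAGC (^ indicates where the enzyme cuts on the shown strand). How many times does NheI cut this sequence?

3

GCTAGC occurs starting at positions 7, 80, 87.
NheI cuts at 3 sites.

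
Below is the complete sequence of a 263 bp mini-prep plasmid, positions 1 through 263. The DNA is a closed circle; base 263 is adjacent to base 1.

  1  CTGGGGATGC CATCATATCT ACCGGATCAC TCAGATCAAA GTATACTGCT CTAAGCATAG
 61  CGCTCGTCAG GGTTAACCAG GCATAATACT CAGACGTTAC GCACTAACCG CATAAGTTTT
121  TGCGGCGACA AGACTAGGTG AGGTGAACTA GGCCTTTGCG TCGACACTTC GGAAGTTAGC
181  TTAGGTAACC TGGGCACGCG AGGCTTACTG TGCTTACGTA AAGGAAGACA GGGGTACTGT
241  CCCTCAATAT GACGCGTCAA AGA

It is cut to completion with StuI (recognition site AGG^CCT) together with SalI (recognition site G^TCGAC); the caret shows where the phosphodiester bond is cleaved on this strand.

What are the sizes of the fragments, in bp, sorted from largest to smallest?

The StuI site (AGGCCT) starts at position 150.
StuI cuts after base 3 of each site, so after position 152.
The SalI site (GTCGAC) starts at position 160.
SalI cuts after the first base of each site, so after position 160.
Combined cut positions: 152, 160.
Circular molecule, 2 cuts → 2 fragments:
  153–160 → 8 bp
  161–263 then 1–152 → 103 + 152 = 255 bp
Sorted largest to smallest: 255, 8 bp.

255, 8 bp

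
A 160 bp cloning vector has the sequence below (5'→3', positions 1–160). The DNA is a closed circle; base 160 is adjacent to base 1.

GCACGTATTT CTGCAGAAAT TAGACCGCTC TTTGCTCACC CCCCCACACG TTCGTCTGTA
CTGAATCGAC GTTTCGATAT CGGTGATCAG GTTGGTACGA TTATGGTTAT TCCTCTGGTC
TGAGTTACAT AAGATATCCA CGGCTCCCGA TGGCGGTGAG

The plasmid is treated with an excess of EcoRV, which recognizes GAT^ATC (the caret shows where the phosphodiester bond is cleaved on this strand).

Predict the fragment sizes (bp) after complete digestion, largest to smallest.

EcoRV sites (GATATC) start at positions 76, 133.
EcoRV cuts after base 3 of each site, so after positions 78, 135.
Circular molecule, 2 cuts → 2 fragments:
  79–135 → 57 bp
  136–160 then 1–78 → 25 + 78 = 103 bp
Sorted largest to smallest: 103, 57 bp.

103, 57 bp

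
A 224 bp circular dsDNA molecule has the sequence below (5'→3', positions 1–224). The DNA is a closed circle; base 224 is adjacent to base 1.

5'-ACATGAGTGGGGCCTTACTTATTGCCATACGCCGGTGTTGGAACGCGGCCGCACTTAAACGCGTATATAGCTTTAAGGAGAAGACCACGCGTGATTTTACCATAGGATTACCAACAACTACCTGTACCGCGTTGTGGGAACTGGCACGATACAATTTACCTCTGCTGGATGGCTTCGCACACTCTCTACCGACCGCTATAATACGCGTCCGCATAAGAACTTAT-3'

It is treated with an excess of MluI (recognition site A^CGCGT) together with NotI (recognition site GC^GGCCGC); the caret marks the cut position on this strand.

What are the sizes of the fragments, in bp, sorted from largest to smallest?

116, 67, 28, 13 bp

MluI sites (ACGCGT) start at positions 59, 87, 203.
MluI cuts after the first base of each site, so after positions 59, 87, 203.
The NotI site (GCGGCCGC) starts at position 45.
NotI cuts after base 2 of each site, so after position 46.
Combined cut positions: 46, 59, 87, 203.
Circular molecule, 4 cuts → 4 fragments:
  47–59 → 13 bp
  60–87 → 28 bp
  88–203 → 116 bp
  204–224 then 1–46 → 21 + 46 = 67 bp
Sorted largest to smallest: 116, 67, 28, 13 bp.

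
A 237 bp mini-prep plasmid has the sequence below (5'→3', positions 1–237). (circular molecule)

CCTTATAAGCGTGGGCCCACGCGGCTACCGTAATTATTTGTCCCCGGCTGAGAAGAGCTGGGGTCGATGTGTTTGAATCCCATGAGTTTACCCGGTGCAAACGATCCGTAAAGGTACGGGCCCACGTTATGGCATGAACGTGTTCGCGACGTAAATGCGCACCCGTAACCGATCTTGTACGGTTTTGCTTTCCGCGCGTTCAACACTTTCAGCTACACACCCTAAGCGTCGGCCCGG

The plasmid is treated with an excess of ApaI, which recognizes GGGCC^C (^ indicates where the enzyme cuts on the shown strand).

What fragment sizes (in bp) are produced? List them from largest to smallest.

ApaI sites (GGGCCC) start at positions 13, 118.
ApaI cuts after base 5 of each site (before the last base), so after positions 17, 122.
Circular molecule, 2 cuts → 2 fragments:
  18–122 → 105 bp
  123–237 then 1–17 → 115 + 17 = 132 bp
Sorted largest to smallest: 132, 105 bp.

132, 105 bp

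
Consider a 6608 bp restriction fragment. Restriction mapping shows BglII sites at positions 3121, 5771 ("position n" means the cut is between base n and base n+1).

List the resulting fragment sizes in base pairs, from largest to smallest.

Linear molecule, 2 cuts → 3 fragments:
  3121 − 0 = 3121 bp
  5771 − 3121 = 2650 bp
  6608 − 5771 = 837 bp
Sorted largest to smallest: 3121, 2650, 837 bp.

3121, 2650, 837 bp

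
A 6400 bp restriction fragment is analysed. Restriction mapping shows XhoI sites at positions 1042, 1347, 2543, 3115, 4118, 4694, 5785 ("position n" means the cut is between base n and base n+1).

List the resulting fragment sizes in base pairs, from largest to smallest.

Linear molecule, 7 cuts → 8 fragments:
  1042 − 0 = 1042 bp
  1347 − 1042 = 305 bp
  2543 − 1347 = 1196 bp
  3115 − 2543 = 572 bp
  4118 − 3115 = 1003 bp
  4694 − 4118 = 576 bp
  5785 − 4694 = 1091 bp
  6400 − 5785 = 615 bp
Sorted largest to smallest: 1196, 1091, 1042, 1003, 615, 576, 572, 305 bp.

1196, 1091, 1042, 1003, 615, 576, 572, 305 bp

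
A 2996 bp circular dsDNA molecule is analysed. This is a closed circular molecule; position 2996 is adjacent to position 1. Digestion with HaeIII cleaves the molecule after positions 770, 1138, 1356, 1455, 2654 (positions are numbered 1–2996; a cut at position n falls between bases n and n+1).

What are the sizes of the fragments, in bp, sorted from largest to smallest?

Circular molecule, 5 cuts → 5 fragments:
  1138 − 770 = 368 bp
  1356 − 1138 = 218 bp
  1455 − 1356 = 99 bp
  2654 − 1455 = 1199 bp
  wrap: 2996 − 2654 + 770 = 1112 bp
Sorted largest to smallest: 1199, 1112, 368, 218, 99 bp.

1199, 1112, 368, 218, 99 bp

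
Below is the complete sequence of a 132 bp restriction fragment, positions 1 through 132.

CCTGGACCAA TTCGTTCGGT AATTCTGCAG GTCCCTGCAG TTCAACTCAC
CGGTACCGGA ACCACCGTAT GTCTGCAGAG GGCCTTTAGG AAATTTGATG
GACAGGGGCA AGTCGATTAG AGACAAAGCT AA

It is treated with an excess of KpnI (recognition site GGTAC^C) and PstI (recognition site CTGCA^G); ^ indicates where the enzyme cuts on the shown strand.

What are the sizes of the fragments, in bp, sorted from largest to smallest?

The KpnI site (GGTACC) starts at position 52.
KpnI cuts after base 5 of each site (before the last base), so after position 56.
PstI sites (CTGCAG) start at positions 25, 35, 73.
PstI cuts after base 5 of each site (before the last base), so after positions 29, 39, 77.
Combined cut positions: 29, 39, 56, 77.
Linear molecule, 4 cuts → 5 fragments:
  1–29 → 29 bp
  30–39 → 10 bp
  40–56 → 17 bp
  57–77 → 21 bp
  78–132 → 55 bp
Sorted largest to smallest: 55, 29, 21, 17, 10 bp.

55, 29, 21, 17, 10 bp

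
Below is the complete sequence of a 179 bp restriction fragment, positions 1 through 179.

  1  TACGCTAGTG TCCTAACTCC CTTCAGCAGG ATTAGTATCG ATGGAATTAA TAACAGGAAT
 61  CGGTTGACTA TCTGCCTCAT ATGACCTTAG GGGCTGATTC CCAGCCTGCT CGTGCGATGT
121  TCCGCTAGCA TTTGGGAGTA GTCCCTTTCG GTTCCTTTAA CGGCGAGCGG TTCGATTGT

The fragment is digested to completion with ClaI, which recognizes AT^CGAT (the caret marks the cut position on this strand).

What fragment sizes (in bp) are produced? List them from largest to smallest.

The ClaI site (ATCGAT) starts at position 37.
ClaI cuts after base 2 of each site, so after position 38.
Linear molecule, 1 cut → 2 fragments:
  1–38 → 38 bp
  39–179 → 141 bp
Sorted largest to smallest: 141, 38 bp.

141, 38 bp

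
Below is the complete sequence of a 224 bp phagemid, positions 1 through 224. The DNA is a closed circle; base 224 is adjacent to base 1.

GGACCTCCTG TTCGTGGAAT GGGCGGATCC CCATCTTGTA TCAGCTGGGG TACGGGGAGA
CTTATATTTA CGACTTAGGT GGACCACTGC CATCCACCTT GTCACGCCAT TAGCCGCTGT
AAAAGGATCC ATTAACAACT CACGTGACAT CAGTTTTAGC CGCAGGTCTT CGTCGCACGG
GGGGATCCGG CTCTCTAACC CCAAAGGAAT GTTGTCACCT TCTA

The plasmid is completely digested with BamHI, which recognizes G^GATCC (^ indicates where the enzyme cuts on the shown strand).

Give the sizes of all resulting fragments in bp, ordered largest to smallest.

BamHI sites (GGATCC) start at positions 25, 125, 183.
BamHI cuts after the first base of each site, so after positions 25, 125, 183.
Circular molecule, 3 cuts → 3 fragments:
  26–125 → 100 bp
  126–183 → 58 bp
  184–224 then 1–25 → 41 + 25 = 66 bp
Sorted largest to smallest: 100, 66, 58 bp.

100, 66, 58 bp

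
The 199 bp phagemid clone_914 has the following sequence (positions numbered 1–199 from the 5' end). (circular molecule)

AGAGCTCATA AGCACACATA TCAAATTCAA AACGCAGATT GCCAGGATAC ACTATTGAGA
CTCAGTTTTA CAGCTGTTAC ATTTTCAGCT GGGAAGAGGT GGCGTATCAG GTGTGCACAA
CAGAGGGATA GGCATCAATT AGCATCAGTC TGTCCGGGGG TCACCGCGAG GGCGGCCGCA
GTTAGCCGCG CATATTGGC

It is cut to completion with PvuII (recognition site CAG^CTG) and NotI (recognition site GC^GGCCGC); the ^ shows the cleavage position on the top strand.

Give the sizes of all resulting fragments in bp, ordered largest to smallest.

PvuII sites (CAGCTG) start at positions 71, 86.
PvuII cuts after base 3 of each site, so after positions 73, 88.
The NotI site (GCGGCCGC) starts at position 172.
NotI cuts after base 2 of each site, so after position 173.
Combined cut positions: 73, 88, 173.
Circular molecule, 3 cuts → 3 fragments:
  74–88 → 15 bp
  89–173 → 85 bp
  174–199 then 1–73 → 26 + 73 = 99 bp
Sorted largest to smallest: 99, 85, 15 bp.

99, 85, 15 bp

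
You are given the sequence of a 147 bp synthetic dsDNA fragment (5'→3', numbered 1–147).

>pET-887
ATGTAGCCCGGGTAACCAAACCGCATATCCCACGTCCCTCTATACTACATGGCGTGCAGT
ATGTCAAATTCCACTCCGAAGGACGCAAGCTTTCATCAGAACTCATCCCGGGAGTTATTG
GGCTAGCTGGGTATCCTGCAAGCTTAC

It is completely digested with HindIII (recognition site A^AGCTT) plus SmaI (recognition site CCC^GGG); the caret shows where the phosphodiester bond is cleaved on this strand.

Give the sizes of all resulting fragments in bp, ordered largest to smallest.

78, 31, 22, 9, 7 bp

HindIII sites (AAGCTT) start at positions 87, 140.
HindIII cuts after the first base of each site, so after positions 87, 140.
SmaI sites (CCCGGG) start at positions 7, 107.
SmaI cuts after base 3 of each site, so after positions 9, 109.
Combined cut positions: 9, 87, 109, 140.
Linear molecule, 4 cuts → 5 fragments:
  1–9 → 9 bp
  10–87 → 78 bp
  88–109 → 22 bp
  110–140 → 31 bp
  141–147 → 7 bp
Sorted largest to smallest: 78, 31, 22, 9, 7 bp.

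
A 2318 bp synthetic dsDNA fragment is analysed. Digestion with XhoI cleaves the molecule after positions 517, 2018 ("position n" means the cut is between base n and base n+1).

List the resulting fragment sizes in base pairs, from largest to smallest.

Linear molecule, 2 cuts → 3 fragments:
  517 − 0 = 517 bp
  2018 − 517 = 1501 bp
  2318 − 2018 = 300 bp
Sorted largest to smallest: 1501, 517, 300 bp.

1501, 517, 300 bp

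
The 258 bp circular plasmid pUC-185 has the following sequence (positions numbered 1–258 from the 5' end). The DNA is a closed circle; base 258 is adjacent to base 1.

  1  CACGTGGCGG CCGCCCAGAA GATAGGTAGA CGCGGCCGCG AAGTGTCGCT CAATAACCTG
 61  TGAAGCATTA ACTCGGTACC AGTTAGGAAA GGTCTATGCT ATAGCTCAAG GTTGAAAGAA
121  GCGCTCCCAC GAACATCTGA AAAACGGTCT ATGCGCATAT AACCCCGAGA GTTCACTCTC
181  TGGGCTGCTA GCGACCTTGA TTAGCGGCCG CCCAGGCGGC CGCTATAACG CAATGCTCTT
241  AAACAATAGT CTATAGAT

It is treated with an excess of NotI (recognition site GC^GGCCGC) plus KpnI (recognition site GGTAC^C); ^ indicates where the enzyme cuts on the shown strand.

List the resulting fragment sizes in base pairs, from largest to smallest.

NotI sites (GCGGCCGC) start at positions 7, 32, 204, 216.
NotI cuts after base 2 of each site, so after positions 8, 33, 205, 217.
The KpnI site (GGTACC) starts at position 75.
KpnI cuts after base 5 of each site (before the last base), so after position 79.
Combined cut positions: 8, 33, 79, 205, 217.
Circular molecule, 5 cuts → 5 fragments:
  9–33 → 25 bp
  34–79 → 46 bp
  80–205 → 126 bp
  206–217 → 12 bp
  218–258 then 1–8 → 41 + 8 = 49 bp
Sorted largest to smallest: 126, 49, 46, 25, 12 bp.

126, 49, 46, 25, 12 bp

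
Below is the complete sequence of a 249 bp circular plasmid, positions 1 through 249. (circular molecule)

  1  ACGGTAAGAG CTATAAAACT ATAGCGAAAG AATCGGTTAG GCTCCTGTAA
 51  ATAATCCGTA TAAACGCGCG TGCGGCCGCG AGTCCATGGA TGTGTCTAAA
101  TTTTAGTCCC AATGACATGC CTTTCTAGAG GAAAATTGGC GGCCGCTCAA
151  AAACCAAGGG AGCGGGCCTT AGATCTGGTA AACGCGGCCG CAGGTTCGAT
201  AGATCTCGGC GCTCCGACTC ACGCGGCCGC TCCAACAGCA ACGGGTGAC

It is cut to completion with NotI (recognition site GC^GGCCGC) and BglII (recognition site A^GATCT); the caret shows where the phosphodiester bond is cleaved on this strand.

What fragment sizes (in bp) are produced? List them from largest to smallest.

98, 67, 31, 23, 16, 14 bp

NotI sites (GCGGCCGC) start at positions 72, 139, 184, 223.
NotI cuts after base 2 of each site, so after positions 73, 140, 185, 224.
BglII sites (AGATCT) start at positions 171, 201.
BglII cuts after the first base of each site, so after positions 171, 201.
Combined cut positions: 73, 140, 171, 185, 201, 224.
Circular molecule, 6 cuts → 6 fragments:
  74–140 → 67 bp
  141–171 → 31 bp
  172–185 → 14 bp
  186–201 → 16 bp
  202–224 → 23 bp
  225–249 then 1–73 → 25 + 73 = 98 bp
Sorted largest to smallest: 98, 67, 31, 23, 16, 14 bp.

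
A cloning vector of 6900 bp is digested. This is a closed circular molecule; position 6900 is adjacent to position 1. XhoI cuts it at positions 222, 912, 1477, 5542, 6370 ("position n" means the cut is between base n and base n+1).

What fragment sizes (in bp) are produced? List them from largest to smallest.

Circular molecule, 5 cuts → 5 fragments:
  912 − 222 = 690 bp
  1477 − 912 = 565 bp
  5542 − 1477 = 4065 bp
  6370 − 5542 = 828 bp
  wrap: 6900 − 6370 + 222 = 752 bp
Sorted largest to smallest: 4065, 828, 752, 690, 565 bp.

4065, 828, 752, 690, 565 bp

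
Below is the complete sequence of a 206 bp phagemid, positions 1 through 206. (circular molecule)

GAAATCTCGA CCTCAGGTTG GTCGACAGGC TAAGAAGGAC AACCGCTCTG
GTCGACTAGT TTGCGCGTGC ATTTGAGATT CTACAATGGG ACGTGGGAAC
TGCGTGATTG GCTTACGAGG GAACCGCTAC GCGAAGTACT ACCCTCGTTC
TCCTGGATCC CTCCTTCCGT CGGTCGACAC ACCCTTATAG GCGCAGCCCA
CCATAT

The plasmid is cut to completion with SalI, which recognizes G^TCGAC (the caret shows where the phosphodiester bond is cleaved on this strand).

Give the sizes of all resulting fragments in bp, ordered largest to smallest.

SalI sites (GTCGAC) start at positions 21, 51, 173.
SalI cuts after the first base of each site, so after positions 21, 51, 173.
Circular molecule, 3 cuts → 3 fragments:
  22–51 → 30 bp
  52–173 → 122 bp
  174–206 then 1–21 → 33 + 21 = 54 bp
Sorted largest to smallest: 122, 54, 30 bp.

122, 54, 30 bp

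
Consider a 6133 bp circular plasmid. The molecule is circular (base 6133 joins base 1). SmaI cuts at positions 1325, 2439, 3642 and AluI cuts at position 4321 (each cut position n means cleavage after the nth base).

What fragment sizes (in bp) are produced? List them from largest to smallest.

Combined cut positions (sorted): 1325, 2439, 3642, 4321.
Circular molecule, 4 cuts → 4 fragments:
  2439 − 1325 = 1114 bp
  3642 − 2439 = 1203 bp
  4321 − 3642 = 679 bp
  wrap: 6133 − 4321 + 1325 = 3137 bp
Sorted largest to smallest: 3137, 1203, 1114, 679 bp.

3137, 1203, 1114, 679 bp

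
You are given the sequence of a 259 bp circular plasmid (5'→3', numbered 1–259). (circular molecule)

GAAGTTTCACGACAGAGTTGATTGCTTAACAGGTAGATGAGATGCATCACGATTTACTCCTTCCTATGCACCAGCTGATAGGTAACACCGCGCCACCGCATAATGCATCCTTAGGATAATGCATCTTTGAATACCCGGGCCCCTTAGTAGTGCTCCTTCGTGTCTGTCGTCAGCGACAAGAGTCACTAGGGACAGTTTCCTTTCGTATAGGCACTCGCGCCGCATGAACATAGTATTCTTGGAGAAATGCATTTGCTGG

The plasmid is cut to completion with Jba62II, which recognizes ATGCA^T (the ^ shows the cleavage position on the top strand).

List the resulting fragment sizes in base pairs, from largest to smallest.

Jba62II sites (ATGCAT) start at positions 42, 103, 119, 247.
Jba62II cuts after base 5 of each site (before the last base), so after positions 46, 107, 123, 251.
Circular molecule, 4 cuts → 4 fragments:
  47–107 → 61 bp
  108–123 → 16 bp
  124–251 → 128 bp
  252–259 then 1–46 → 8 + 46 = 54 bp
Sorted largest to smallest: 128, 61, 54, 16 bp.

128, 61, 54, 16 bp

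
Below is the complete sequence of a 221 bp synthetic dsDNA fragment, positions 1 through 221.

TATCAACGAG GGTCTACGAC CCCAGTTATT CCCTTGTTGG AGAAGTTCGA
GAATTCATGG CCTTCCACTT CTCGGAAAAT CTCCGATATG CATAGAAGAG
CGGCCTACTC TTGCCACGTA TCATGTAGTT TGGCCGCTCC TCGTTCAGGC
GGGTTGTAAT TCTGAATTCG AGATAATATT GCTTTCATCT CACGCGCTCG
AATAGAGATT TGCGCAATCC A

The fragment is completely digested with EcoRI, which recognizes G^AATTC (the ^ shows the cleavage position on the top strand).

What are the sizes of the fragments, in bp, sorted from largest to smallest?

EcoRI sites (GAATTC) start at positions 51, 164.
EcoRI cuts after the first base of each site, so after positions 51, 164.
Linear molecule, 2 cuts → 3 fragments:
  1–51 → 51 bp
  52–164 → 113 bp
  165–221 → 57 bp
Sorted largest to smallest: 113, 57, 51 bp.

113, 57, 51 bp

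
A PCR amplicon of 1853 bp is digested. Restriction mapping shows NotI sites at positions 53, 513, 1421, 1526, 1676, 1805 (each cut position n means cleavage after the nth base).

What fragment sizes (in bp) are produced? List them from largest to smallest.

Linear molecule, 6 cuts → 7 fragments:
  53 − 0 = 53 bp
  513 − 53 = 460 bp
  1421 − 513 = 908 bp
  1526 − 1421 = 105 bp
  1676 − 1526 = 150 bp
  1805 − 1676 = 129 bp
  1853 − 1805 = 48 bp
Sorted largest to smallest: 908, 460, 150, 129, 105, 53, 48 bp.

908, 460, 150, 129, 105, 53, 48 bp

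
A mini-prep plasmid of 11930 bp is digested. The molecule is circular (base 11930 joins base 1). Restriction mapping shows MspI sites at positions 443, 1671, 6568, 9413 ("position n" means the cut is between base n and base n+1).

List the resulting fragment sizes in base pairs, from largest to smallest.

Circular molecule, 4 cuts → 4 fragments:
  1671 − 443 = 1228 bp
  6568 − 1671 = 4897 bp
  9413 − 6568 = 2845 bp
  wrap: 11930 − 9413 + 443 = 2960 bp
Sorted largest to smallest: 4897, 2960, 2845, 1228 bp.

4897, 2960, 2845, 1228 bp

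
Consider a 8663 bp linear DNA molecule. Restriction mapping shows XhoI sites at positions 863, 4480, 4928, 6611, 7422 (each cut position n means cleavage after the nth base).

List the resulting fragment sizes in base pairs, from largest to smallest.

Linear molecule, 5 cuts → 6 fragments:
  863 − 0 = 863 bp
  4480 − 863 = 3617 bp
  4928 − 4480 = 448 bp
  6611 − 4928 = 1683 bp
  7422 − 6611 = 811 bp
  8663 − 7422 = 1241 bp
Sorted largest to smallest: 3617, 1683, 1241, 863, 811, 448 bp.

3617, 1683, 1241, 863, 811, 448 bp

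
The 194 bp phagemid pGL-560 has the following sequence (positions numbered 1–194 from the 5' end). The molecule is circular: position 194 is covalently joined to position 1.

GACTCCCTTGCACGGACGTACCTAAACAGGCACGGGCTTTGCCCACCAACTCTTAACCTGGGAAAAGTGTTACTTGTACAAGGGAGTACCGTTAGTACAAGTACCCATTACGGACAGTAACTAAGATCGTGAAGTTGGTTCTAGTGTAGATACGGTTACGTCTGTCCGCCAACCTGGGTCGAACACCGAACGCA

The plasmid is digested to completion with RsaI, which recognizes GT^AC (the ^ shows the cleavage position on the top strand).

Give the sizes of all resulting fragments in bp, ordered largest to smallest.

RsaI sites (GTAC) start at positions 18, 76, 86, 95, 101.
RsaI cuts after base 2 of each site, so after positions 19, 77, 87, 96, 102.
Circular molecule, 5 cuts → 5 fragments:
  20–77 → 58 bp
  78–87 → 10 bp
  88–96 → 9 bp
  97–102 → 6 bp
  103–194 then 1–19 → 92 + 19 = 111 bp
Sorted largest to smallest: 111, 58, 10, 9, 6 bp.

111, 58, 10, 9, 6 bp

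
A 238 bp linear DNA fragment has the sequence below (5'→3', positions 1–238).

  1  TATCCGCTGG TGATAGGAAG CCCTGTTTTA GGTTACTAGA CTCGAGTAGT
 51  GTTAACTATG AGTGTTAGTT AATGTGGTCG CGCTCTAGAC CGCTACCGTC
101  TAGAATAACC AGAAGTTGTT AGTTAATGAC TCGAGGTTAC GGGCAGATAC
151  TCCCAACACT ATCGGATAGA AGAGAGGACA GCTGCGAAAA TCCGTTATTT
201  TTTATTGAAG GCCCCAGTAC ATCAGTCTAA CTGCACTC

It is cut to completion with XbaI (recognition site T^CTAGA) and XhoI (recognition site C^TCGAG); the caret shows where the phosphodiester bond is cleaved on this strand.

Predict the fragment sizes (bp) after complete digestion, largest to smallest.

XbaI sites (TCTAGA) start at positions 84, 99.
XbaI cuts after the first base of each site, so after positions 84, 99.
XhoI sites (CTCGAG) start at positions 41, 130.
XhoI cuts after the first base of each site, so after positions 41, 130.
Combined cut positions: 41, 84, 99, 130.
Linear molecule, 4 cuts → 5 fragments:
  1–41 → 41 bp
  42–84 → 43 bp
  85–99 → 15 bp
  100–130 → 31 bp
  131–238 → 108 bp
Sorted largest to smallest: 108, 43, 41, 31, 15 bp.

108, 43, 41, 31, 15 bp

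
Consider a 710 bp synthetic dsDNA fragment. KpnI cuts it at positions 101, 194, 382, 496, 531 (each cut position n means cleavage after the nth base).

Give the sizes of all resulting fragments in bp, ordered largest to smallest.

188, 179, 114, 101, 93, 35 bp

Linear molecule, 5 cuts → 6 fragments:
  101 − 0 = 101 bp
  194 − 101 = 93 bp
  382 − 194 = 188 bp
  496 − 382 = 114 bp
  531 − 496 = 35 bp
  710 − 531 = 179 bp
Sorted largest to smallest: 188, 179, 114, 101, 93, 35 bp.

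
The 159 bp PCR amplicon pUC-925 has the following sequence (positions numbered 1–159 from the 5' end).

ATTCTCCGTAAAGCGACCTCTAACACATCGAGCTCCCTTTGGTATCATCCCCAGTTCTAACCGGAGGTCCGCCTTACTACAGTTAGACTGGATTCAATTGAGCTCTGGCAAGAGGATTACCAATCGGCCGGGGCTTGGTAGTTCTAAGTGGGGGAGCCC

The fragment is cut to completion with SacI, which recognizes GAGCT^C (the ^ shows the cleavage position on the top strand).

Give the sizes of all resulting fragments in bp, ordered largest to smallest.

SacI sites (GAGCTC) start at positions 30, 100.
SacI cuts after base 5 of each site (before the last base), so after positions 34, 104.
Linear molecule, 2 cuts → 3 fragments:
  1–34 → 34 bp
  35–104 → 70 bp
  105–159 → 55 bp
Sorted largest to smallest: 70, 55, 34 bp.

70, 55, 34 bp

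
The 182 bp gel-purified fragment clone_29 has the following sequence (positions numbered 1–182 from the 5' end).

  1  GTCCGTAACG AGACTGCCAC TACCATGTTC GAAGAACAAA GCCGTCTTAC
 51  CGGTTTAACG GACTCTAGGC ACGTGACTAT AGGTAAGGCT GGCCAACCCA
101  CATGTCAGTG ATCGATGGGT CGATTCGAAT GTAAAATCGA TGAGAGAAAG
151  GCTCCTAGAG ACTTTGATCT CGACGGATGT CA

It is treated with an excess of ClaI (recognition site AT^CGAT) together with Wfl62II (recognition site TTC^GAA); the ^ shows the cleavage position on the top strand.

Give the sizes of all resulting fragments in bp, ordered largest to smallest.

82, 45, 30, 14, 11 bp

ClaI sites (ATCGAT) start at positions 111, 136.
ClaI cuts after base 2 of each site, so after positions 112, 137.
Wfl62II sites (TTCGAA) start at positions 28, 124.
Wfl62II cuts after base 3 of each site, so after positions 30, 126.
Combined cut positions: 30, 112, 126, 137.
Linear molecule, 4 cuts → 5 fragments:
  1–30 → 30 bp
  31–112 → 82 bp
  113–126 → 14 bp
  127–137 → 11 bp
  138–182 → 45 bp
Sorted largest to smallest: 82, 45, 30, 14, 11 bp.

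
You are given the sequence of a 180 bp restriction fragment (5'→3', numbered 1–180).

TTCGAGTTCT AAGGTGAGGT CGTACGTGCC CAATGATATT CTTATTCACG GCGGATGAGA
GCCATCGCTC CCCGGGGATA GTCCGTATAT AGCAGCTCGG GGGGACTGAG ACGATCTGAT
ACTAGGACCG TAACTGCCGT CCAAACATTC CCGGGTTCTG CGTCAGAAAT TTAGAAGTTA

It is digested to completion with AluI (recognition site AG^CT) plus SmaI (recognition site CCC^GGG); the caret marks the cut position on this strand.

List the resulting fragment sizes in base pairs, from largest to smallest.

73, 57, 28, 22 bp

The AluI site (AGCT) starts at position 94.
AluI cuts after base 2 of each site, so after position 95.
SmaI sites (CCCGGG) start at positions 71, 150.
SmaI cuts after base 3 of each site, so after positions 73, 152.
Combined cut positions: 73, 95, 152.
Linear molecule, 3 cuts → 4 fragments:
  1–73 → 73 bp
  74–95 → 22 bp
  96–152 → 57 bp
  153–180 → 28 bp
Sorted largest to smallest: 73, 57, 28, 22 bp.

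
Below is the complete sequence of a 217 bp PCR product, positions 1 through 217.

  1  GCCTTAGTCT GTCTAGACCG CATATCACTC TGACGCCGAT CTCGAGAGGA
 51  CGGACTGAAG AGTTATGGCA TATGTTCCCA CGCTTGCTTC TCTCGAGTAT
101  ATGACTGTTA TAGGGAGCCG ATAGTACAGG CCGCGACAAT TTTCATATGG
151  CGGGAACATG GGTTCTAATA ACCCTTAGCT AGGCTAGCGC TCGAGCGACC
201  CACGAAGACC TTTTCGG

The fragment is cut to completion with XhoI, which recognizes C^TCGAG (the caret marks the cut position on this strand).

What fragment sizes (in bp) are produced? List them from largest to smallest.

98, 51, 41, 27 bp

XhoI sites (CTCGAG) start at positions 41, 92, 190.
XhoI cuts after the first base of each site, so after positions 41, 92, 190.
Linear molecule, 3 cuts → 4 fragments:
  1–41 → 41 bp
  42–92 → 51 bp
  93–190 → 98 bp
  191–217 → 27 bp
Sorted largest to smallest: 98, 51, 41, 27 bp.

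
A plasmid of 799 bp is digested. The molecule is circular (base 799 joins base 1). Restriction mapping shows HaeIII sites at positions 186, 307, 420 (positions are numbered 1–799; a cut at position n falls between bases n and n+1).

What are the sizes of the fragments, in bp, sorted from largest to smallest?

Circular molecule, 3 cuts → 3 fragments:
  307 − 186 = 121 bp
  420 − 307 = 113 bp
  wrap: 799 − 420 + 186 = 565 bp
Sorted largest to smallest: 565, 121, 113 bp.

565, 121, 113 bp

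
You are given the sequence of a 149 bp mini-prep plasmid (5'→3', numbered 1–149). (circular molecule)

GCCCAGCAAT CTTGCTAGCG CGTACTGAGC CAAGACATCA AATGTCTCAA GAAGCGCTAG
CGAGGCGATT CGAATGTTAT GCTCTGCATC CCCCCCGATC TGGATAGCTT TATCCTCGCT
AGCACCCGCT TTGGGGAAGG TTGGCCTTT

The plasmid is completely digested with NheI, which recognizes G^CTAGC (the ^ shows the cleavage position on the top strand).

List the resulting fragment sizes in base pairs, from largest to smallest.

62, 45, 42 bp

NheI sites (GCTAGC) start at positions 14, 56, 118.
NheI cuts after the first base of each site, so after positions 14, 56, 118.
Circular molecule, 3 cuts → 3 fragments:
  15–56 → 42 bp
  57–118 → 62 bp
  119–149 then 1–14 → 31 + 14 = 45 bp
Sorted largest to smallest: 62, 45, 42 bp.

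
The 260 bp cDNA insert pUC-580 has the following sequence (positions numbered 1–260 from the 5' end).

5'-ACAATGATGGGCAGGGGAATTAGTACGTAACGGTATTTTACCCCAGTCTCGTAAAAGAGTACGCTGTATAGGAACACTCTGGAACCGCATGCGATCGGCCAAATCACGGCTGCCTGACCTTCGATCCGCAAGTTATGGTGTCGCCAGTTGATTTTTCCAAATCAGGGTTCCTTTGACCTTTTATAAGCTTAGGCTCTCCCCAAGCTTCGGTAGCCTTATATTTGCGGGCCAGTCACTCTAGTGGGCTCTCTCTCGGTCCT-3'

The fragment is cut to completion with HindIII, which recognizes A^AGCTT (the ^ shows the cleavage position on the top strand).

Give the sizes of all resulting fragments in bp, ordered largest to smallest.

HindIII sites (AAGCTT) start at positions 185, 202.
HindIII cuts after the first base of each site, so after positions 185, 202.
Linear molecule, 2 cuts → 3 fragments:
  1–185 → 185 bp
  186–202 → 17 bp
  203–260 → 58 bp
Sorted largest to smallest: 185, 58, 17 bp.

185, 58, 17 bp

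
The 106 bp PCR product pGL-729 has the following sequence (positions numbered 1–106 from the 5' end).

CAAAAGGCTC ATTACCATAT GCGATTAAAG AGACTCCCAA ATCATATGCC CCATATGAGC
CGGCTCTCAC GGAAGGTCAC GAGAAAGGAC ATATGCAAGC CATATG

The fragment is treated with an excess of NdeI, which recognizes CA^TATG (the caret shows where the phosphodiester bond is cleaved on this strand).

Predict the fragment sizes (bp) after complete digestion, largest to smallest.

NdeI sites (CATATG) start at positions 16, 43, 52, 90, 101.
NdeI cuts after base 2 of each site, so after positions 17, 44, 53, 91, 102.
Linear molecule, 5 cuts → 6 fragments:
  1–17 → 17 bp
  18–44 → 27 bp
  45–53 → 9 bp
  54–91 → 38 bp
  92–102 → 11 bp
  103–106 → 4 bp
Sorted largest to smallest: 38, 27, 17, 11, 9, 4 bp.

38, 27, 17, 11, 9, 4 bp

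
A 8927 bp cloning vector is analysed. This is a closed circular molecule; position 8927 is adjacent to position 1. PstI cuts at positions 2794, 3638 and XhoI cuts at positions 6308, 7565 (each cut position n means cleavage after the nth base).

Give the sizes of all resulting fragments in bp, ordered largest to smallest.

Combined cut positions (sorted): 2794, 3638, 6308, 7565.
Circular molecule, 4 cuts → 4 fragments:
  3638 − 2794 = 844 bp
  6308 − 3638 = 2670 bp
  7565 − 6308 = 1257 bp
  wrap: 8927 − 7565 + 2794 = 4156 bp
Sorted largest to smallest: 4156, 2670, 1257, 844 bp.

4156, 2670, 1257, 844 bp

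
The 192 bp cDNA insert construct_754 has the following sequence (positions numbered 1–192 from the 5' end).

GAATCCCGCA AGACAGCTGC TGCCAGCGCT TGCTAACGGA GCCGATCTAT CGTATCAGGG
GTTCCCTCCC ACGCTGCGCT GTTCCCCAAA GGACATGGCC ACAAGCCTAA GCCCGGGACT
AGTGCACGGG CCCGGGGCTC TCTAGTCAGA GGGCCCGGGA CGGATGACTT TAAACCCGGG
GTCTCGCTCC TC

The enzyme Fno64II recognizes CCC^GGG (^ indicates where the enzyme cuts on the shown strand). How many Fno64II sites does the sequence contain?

CCCGGG occurs starting at positions 112, 131, 154, 175.
Fno64II cuts at 4 sites.

4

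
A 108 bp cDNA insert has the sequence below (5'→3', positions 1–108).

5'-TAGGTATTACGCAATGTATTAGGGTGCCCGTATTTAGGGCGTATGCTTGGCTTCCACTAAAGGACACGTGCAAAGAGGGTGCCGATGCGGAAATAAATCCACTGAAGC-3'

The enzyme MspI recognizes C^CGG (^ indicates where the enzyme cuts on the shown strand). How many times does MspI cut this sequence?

0

No occurrence of CCGG is present in the sequence.
MspI does not cut: 0 sites.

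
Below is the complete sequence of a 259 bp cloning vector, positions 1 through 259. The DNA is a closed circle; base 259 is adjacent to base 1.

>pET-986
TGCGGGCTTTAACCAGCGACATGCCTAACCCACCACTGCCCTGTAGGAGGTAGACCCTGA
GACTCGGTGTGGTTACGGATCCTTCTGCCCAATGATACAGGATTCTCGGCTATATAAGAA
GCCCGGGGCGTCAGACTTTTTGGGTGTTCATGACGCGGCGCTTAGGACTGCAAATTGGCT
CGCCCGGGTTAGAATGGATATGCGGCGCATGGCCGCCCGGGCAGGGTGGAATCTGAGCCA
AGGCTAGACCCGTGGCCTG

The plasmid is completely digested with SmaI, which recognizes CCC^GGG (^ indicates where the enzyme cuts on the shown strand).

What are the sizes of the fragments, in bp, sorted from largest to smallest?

165, 61, 33 bp

SmaI sites (CCCGGG) start at positions 122, 183, 216.
SmaI cuts after base 3 of each site, so after positions 124, 185, 218.
Circular molecule, 3 cuts → 3 fragments:
  125–185 → 61 bp
  186–218 → 33 bp
  219–259 then 1–124 → 41 + 124 = 165 bp
Sorted largest to smallest: 165, 61, 33 bp.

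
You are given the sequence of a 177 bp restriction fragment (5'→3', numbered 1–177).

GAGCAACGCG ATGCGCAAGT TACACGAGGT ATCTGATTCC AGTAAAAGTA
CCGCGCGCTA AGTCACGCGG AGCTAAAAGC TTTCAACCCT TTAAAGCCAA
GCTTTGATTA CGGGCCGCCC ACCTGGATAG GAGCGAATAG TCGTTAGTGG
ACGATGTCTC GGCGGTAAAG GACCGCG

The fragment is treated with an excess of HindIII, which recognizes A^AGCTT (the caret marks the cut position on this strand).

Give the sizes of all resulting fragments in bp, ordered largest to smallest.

HindIII sites (AAGCTT) start at positions 77, 99.
HindIII cuts after the first base of each site, so after positions 77, 99.
Linear molecule, 2 cuts → 3 fragments:
  1–77 → 77 bp
  78–99 → 22 bp
  100–177 → 78 bp
Sorted largest to smallest: 78, 77, 22 bp.

78, 77, 22 bp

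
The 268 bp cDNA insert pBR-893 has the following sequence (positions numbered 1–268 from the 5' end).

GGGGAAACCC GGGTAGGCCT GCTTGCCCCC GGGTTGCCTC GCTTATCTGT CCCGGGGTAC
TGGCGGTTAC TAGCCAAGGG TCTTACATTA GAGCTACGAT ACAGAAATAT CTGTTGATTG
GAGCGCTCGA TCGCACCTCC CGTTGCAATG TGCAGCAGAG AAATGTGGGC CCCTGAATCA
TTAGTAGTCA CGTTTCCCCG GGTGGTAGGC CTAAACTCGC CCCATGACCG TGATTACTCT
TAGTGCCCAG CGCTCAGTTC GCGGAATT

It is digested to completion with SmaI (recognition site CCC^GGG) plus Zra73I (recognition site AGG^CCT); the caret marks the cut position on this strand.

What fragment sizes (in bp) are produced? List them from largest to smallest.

SmaI sites (CCCGGG) start at positions 8, 28, 51, 197.
SmaI cuts after base 3 of each site, so after positions 10, 30, 53, 199.
Zra73I sites (AGGCCT) start at positions 15, 207.
Zra73I cuts after base 3 of each site, so after positions 17, 209.
Combined cut positions: 10, 17, 30, 53, 199, 209.
Linear molecule, 6 cuts → 7 fragments:
  1–10 → 10 bp
  11–17 → 7 bp
  18–30 → 13 bp
  31–53 → 23 bp
  54–199 → 146 bp
  200–209 → 10 bp
  210–268 → 59 bp
Sorted largest to smallest: 146, 59, 23, 13, 10, 10, 7 bp.

146, 59, 23, 13, 10, 10, 7 bp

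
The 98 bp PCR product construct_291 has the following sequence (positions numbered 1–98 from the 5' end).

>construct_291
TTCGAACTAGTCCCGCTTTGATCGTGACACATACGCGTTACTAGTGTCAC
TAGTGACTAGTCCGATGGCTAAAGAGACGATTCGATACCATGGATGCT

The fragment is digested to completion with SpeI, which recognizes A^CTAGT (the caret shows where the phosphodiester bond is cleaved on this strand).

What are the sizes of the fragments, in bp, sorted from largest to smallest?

42, 34, 9, 7, 6 bp

SpeI sites (ACTAGT) start at positions 6, 40, 49, 56.
SpeI cuts after the first base of each site, so after positions 6, 40, 49, 56.
Linear molecule, 4 cuts → 5 fragments:
  1–6 → 6 bp
  7–40 → 34 bp
  41–49 → 9 bp
  50–56 → 7 bp
  57–98 → 42 bp
Sorted largest to smallest: 42, 34, 9, 7, 6 bp.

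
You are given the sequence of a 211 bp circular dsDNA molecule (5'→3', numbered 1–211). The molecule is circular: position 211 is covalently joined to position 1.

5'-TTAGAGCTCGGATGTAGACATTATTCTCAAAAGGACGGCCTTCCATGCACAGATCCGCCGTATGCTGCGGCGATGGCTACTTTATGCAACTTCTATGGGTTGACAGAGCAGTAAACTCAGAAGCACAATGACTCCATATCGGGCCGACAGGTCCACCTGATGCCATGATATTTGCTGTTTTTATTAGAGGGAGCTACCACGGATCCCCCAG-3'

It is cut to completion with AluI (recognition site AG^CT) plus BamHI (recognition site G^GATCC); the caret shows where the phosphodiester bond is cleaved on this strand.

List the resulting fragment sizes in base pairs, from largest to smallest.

AluI sites (AGCT) start at positions 5, 192.
AluI cuts after base 2 of each site, so after positions 6, 193.
The BamHI site (GGATCC) starts at position 201.
BamHI cuts after the first base of each site, so after position 201.
Combined cut positions: 6, 193, 201.
Circular molecule, 3 cuts → 3 fragments:
  7–193 → 187 bp
  194–201 → 8 bp
  202–211 then 1–6 → 10 + 6 = 16 bp
Sorted largest to smallest: 187, 16, 8 bp.

187, 16, 8 bp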